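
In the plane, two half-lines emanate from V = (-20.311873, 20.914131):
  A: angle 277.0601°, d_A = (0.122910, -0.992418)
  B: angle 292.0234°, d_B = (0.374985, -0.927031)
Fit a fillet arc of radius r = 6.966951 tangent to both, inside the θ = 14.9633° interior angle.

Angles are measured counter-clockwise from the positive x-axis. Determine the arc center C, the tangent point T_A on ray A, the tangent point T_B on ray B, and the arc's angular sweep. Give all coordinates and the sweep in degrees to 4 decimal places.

center=(-6.8773,-30.8778) T_A=(-13.7914,-31.7342) T_B=(-0.4187,-28.2653) sweep=165.0367

bisector direction at 284.5418° = (0.251085,-0.967965)
center distance |VC| = r/sin(θ/2) = 6.966951/sin(7.4817°) = 53.506050
C = V + |VC|·bis = (-6.8773,-30.8778)
T_A = V + ((C−V)·d_A)·d_A = V + 53.0505·d_A = (-13.7914,-31.7342)
T_B = V + ((C−V)·d_B)·d_B = V + 53.0505·d_B = (-0.4187,-28.2653)
sweep = 180° − θ = 165.0367°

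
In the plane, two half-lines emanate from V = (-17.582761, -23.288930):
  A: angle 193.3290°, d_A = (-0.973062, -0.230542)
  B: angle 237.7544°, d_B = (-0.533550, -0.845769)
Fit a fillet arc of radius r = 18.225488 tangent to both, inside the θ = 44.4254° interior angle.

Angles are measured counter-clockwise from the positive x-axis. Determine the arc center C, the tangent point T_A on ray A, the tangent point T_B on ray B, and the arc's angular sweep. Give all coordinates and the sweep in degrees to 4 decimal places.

center=(-56.8106,-51.3130) T_A=(-61.0124,-33.5785) T_B=(-41.3961,-61.0372) sweep=135.5746

bisector direction at 215.5417° = (-0.813693,-0.581295)
center distance |VC| = r/sin(θ/2) = 18.225488/sin(22.2127°) = 48.209710
C = V + |VC|·bis = (-56.8106,-51.3130)
T_A = V + ((C−V)·d_A)·d_A = V + 44.6319·d_A = (-61.0124,-33.5785)
T_B = V + ((C−V)·d_B)·d_B = V + 44.6319·d_B = (-41.3961,-61.0372)
sweep = 180° − θ = 135.5746°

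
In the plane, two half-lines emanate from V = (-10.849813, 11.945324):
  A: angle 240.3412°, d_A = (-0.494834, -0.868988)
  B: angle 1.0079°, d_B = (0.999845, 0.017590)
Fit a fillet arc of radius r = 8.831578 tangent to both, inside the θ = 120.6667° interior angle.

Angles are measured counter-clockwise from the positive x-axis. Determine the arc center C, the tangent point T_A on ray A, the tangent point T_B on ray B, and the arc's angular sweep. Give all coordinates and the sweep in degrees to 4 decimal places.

bisector direction at 300.6746° = (0.510161,-0.860079)
center distance |VC| = r/sin(θ/2) = 8.831578/sin(60.3334°) = 10.163859
C = V + |VC|·bis = (-5.6646,3.2036)
T_A = V + ((C−V)·d_A)·d_A = V + 5.0306·d_A = (-13.3391,7.5738)
T_B = V + ((C−V)·d_B)·d_B = V + 5.0306·d_B = (-5.8200,12.0338)
sweep = 180° − θ = 59.3333°

center=(-5.6646,3.2036) T_A=(-13.3391,7.5738) T_B=(-5.8200,12.0338) sweep=59.3333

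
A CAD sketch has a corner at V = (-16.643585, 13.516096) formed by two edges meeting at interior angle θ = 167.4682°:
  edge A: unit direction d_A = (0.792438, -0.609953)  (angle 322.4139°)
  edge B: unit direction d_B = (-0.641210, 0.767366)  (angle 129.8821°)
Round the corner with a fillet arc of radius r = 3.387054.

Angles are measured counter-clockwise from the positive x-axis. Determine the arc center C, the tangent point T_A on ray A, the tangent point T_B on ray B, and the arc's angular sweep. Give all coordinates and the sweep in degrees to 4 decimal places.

center=(-14.2829,15.9733) T_A=(-16.3489,13.2893) T_B=(-16.8820,13.8015) sweep=12.5318

bisector direction at 46.1480° = (0.692798,0.721132)
center distance |VC| = r/sin(θ/2) = 3.387054/sin(83.7341°) = 3.407410
C = V + |VC|·bis = (-14.2829,15.9733)
T_A = V + ((C−V)·d_A)·d_A = V + 0.3719·d_A = (-16.3489,13.2893)
T_B = V + ((C−V)·d_B)·d_B = V + 0.3719·d_B = (-16.8820,13.8015)
sweep = 180° − θ = 12.5318°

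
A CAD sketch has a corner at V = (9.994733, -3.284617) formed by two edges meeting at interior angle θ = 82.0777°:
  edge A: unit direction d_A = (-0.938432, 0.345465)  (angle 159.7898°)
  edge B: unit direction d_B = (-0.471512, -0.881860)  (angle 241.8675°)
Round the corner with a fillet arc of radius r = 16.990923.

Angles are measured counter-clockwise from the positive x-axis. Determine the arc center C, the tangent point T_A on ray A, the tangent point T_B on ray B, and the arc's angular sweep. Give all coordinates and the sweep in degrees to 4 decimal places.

bisector direction at 200.8287° = (-0.934648,-0.355574)
center distance |VC| = r/sin(θ/2) = 16.990923/sin(41.0388°) = 25.878287
C = V + |VC|·bis = (-14.1924,-12.4863)
T_A = V + ((C−V)·d_A)·d_A = V + 19.5191·d_A = (-8.3226,3.4585)
T_B = V + ((C−V)·d_B)·d_B = V + 19.5191·d_B = (0.7913,-20.4977)
sweep = 180° − θ = 97.9223°

center=(-14.1924,-12.4863) T_A=(-8.3226,3.4585) T_B=(0.7913,-20.4977) sweep=97.9223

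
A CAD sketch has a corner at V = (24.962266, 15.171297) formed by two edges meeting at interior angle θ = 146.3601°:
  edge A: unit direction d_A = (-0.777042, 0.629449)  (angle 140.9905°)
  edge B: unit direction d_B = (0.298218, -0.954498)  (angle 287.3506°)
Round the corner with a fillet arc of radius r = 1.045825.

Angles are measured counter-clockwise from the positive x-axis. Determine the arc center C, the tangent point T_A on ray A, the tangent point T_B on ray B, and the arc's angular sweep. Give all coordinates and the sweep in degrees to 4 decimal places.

center=(24.0583,14.5576) T_A=(24.7166,15.3703) T_B=(25.0565,14.8695) sweep=33.6399

bisector direction at 214.1705° = (-0.827369,-0.561658)
center distance |VC| = r/sin(θ/2) = 1.045825/sin(73.1800°) = 1.092566
C = V + |VC|·bis = (24.0583,14.5576)
T_A = V + ((C−V)·d_A)·d_A = V + 0.3162·d_A = (24.7166,15.3703)
T_B = V + ((C−V)·d_B)·d_B = V + 0.3162·d_B = (25.0565,14.8695)
sweep = 180° − θ = 33.6399°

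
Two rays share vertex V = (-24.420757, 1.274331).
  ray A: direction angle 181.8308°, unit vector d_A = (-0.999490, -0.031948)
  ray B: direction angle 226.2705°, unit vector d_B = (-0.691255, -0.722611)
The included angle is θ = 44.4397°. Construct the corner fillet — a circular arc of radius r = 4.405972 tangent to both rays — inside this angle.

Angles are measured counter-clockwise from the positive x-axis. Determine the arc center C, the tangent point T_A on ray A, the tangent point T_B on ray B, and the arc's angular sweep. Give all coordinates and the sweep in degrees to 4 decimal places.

center=(-35.0603,-3.4740) T_A=(-35.2011,0.9297) T_B=(-31.8765,-6.5196) sweep=135.5603

bisector direction at 204.0507° = (-0.913186,-0.407544)
center distance |VC| = r/sin(θ/2) = 4.405972/sin(22.2199°) = 11.651032
C = V + |VC|·bis = (-35.0603,-3.4740)
T_A = V + ((C−V)·d_A)·d_A = V + 10.7858·d_A = (-35.2011,0.9297)
T_B = V + ((C−V)·d_B)·d_B = V + 10.7858·d_B = (-31.8765,-6.5196)
sweep = 180° − θ = 135.5603°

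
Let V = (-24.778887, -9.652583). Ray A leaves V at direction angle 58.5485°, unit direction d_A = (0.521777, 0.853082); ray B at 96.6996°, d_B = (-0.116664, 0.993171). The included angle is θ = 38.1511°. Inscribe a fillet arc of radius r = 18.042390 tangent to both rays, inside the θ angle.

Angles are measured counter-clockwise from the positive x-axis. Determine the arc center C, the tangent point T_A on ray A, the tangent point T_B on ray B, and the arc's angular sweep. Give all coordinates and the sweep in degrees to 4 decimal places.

center=(-12.9467,44.2713) T_A=(2.4450,34.8572) T_B=(-30.8659,42.1664) sweep=141.8489

bisector direction at 77.6240° = (0.214325,0.976762)
center distance |VC| = r/sin(θ/2) = 18.042390/sin(19.0755°) = 55.206801
C = V + |VC|·bis = (-12.9467,44.2713)
T_A = V + ((C−V)·d_A)·d_A = V + 52.1753·d_A = (2.4450,34.8572)
T_B = V + ((C−V)·d_B)·d_B = V + 52.1753·d_B = (-30.8659,42.1664)
sweep = 180° − θ = 141.8489°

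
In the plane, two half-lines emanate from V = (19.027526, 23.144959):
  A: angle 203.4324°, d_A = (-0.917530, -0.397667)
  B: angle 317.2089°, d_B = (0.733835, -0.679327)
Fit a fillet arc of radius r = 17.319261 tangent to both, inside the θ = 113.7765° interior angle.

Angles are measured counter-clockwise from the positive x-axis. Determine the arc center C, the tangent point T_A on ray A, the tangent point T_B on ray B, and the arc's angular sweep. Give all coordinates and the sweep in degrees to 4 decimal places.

bisector direction at 260.3207° = (-0.168134,-0.985764)
center distance |VC| = r/sin(θ/2) = 17.319261/sin(56.8882°) = 20.677080
C = V + |VC|·bis = (15.5510,2.7622)
T_A = V + ((C−V)·d_A)·d_A = V + 11.2953·d_A = (8.6637,18.6532)
T_B = V + ((C−V)·d_B)·d_B = V + 11.2953·d_B = (27.3165,15.4717)
sweep = 180° − θ = 66.2235°

center=(15.5510,2.7622) T_A=(8.6637,18.6532) T_B=(27.3165,15.4717) sweep=66.2235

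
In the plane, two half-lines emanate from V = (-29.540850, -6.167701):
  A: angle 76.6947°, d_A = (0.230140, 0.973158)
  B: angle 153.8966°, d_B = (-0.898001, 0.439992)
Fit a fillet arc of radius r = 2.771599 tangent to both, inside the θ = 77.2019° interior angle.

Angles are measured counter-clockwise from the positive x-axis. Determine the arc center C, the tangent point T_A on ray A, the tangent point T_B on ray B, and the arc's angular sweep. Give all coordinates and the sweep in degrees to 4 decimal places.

bisector direction at 115.2957° = (-0.427289,0.904115)
center distance |VC| = r/sin(θ/2) = 2.771599/sin(38.6009°) = 4.442430
C = V + |VC|·bis = (-31.4391,-2.1512)
T_A = V + ((C−V)·d_A)·d_A = V + 3.4718·d_A = (-28.7418,-2.7891)
T_B = V + ((C−V)·d_B)·d_B = V + 3.4718·d_B = (-32.6585,-4.6401)
sweep = 180° − θ = 102.7981°

center=(-31.4391,-2.1512) T_A=(-28.7418,-2.7891) T_B=(-32.6585,-4.6401) sweep=102.7981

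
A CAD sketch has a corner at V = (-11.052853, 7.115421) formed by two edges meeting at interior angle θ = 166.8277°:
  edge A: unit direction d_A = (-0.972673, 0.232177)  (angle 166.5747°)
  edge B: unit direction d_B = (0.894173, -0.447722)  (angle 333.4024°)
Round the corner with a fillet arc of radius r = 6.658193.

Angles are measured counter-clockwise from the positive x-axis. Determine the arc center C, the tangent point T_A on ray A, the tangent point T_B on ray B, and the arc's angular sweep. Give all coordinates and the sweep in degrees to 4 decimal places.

bisector direction at 249.9885° = (-0.342208,-0.939624)
center distance |VC| = r/sin(θ/2) = 6.658193/sin(83.4138°) = 6.702426
C = V + |VC|·bis = (-13.3465,0.8177)
T_A = V + ((C−V)·d_A)·d_A = V + 0.7687·d_A = (-11.8006,7.2939)
T_B = V + ((C−V)·d_B)·d_B = V + 0.7687·d_B = (-10.3655,6.7712)
sweep = 180° − θ = 13.1723°

center=(-13.3465,0.8177) T_A=(-11.8006,7.2939) T_B=(-10.3655,6.7712) sweep=13.1723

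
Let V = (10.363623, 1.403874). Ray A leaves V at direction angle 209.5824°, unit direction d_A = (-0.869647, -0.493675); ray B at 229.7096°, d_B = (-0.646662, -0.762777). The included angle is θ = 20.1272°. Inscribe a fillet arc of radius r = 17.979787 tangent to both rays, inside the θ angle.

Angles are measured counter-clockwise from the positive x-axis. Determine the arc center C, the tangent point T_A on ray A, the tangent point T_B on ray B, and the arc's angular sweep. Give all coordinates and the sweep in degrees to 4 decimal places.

bisector direction at 219.6460° = (-0.770001,-0.638042)
center distance |VC| = r/sin(θ/2) = 17.979787/sin(10.0636°) = 102.893784
C = V + |VC|·bis = (-68.8647,-64.2467)
T_A = V + ((C−V)·d_A)·d_A = V + 101.3107·d_A = (-77.7409,-48.6107)
T_B = V + ((C−V)·d_B)·d_B = V + 101.3107·d_B = (-55.1502,-75.8736)
sweep = 180° − θ = 159.8728°

center=(-68.8647,-64.2467) T_A=(-77.7409,-48.6107) T_B=(-55.1502,-75.8736) sweep=159.8728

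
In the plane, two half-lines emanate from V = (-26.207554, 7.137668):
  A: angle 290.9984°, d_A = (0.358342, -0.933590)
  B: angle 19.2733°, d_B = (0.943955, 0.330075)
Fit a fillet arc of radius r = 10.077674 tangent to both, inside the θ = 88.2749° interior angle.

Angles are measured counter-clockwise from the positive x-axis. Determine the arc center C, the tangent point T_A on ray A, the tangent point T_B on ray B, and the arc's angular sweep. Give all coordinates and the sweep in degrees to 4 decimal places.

bisector direction at 335.1359° = (0.907307,-0.420468)
center distance |VC| = r/sin(θ/2) = 10.077674/sin(44.1375°) = 14.471473
C = V + |VC|·bis = (-13.0775,1.0529)
T_A = V + ((C−V)·d_A)·d_A = V + 10.3858·d_A = (-22.4859,-2.5584)
T_B = V + ((C−V)·d_B)·d_B = V + 10.3858·d_B = (-16.4039,10.5657)
sweep = 180° − θ = 91.7251°

center=(-13.0775,1.0529) T_A=(-22.4859,-2.5584) T_B=(-16.4039,10.5657) sweep=91.7251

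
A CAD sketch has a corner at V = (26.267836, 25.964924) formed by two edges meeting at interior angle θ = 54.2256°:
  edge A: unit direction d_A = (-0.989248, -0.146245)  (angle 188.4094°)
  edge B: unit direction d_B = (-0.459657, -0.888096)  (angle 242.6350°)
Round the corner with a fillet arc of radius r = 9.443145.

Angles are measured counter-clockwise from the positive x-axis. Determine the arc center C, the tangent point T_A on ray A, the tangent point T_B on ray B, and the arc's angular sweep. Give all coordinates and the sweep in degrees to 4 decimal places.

bisector direction at 215.5222° = (-0.813890,-0.581018)
center distance |VC| = r/sin(θ/2) = 9.443145/sin(27.1128°) = 20.720294
C = V + |VC|·bis = (9.4038,13.9261)
T_A = V + ((C−V)·d_A)·d_A = V + 18.4434·d_A = (8.0228,23.2677)
T_B = V + ((C−V)·d_B)·d_B = V + 18.4434·d_B = (17.7902,9.5854)
sweep = 180° − θ = 125.7744°

center=(9.4038,13.9261) T_A=(8.0228,23.2677) T_B=(17.7902,9.5854) sweep=125.7744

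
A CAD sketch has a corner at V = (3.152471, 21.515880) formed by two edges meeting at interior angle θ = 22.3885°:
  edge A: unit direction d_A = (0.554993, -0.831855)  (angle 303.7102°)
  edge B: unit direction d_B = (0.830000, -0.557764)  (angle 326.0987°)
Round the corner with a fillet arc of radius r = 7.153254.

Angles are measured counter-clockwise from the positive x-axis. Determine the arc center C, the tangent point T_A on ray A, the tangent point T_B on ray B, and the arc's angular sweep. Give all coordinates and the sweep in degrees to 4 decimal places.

bisector direction at 314.9044° = (0.705927,-0.708285)
center distance |VC| = r/sin(θ/2) = 7.153254/sin(11.1943°) = 36.846631
C = V + |VC|·bis = (29.1635,-4.5820)
T_A = V + ((C−V)·d_A)·d_A = V + 36.1456·d_A = (23.2130,-8.5520)
T_B = V + ((C−V)·d_B)·d_B = V + 36.1456·d_B = (33.1533,1.3552)
sweep = 180° − θ = 157.6115°

center=(29.1635,-4.5820) T_A=(23.2130,-8.5520) T_B=(33.1533,1.3552) sweep=157.6115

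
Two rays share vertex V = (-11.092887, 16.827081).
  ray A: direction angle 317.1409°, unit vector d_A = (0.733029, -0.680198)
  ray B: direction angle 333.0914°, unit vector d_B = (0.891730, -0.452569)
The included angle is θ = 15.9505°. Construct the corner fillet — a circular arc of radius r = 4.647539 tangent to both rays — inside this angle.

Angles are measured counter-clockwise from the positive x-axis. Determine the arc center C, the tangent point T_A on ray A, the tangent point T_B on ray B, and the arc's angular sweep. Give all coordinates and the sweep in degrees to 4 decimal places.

bisector direction at 325.1162° = (0.820313,-0.571915)
center distance |VC| = r/sin(θ/2) = 4.647539/sin(7.9752°) = 33.496906
C = V + |VC|·bis = (16.3851,-2.3303)
T_A = V + ((C−V)·d_A)·d_A = V + 33.1729·d_A = (13.2238,-5.7371)
T_B = V + ((C−V)·d_B)·d_B = V + 33.1729·d_B = (18.4884,1.8141)
sweep = 180° − θ = 164.0495°

center=(16.3851,-2.3303) T_A=(13.2238,-5.7371) T_B=(18.4884,1.8141) sweep=164.0495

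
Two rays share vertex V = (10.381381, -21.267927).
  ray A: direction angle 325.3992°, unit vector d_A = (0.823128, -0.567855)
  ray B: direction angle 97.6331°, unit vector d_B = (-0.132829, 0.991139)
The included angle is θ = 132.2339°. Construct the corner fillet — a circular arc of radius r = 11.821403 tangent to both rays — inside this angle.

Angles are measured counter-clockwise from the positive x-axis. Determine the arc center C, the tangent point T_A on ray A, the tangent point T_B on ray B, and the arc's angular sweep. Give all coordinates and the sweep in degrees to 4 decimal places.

bisector direction at 31.5162° = (0.852493,0.522739)
center distance |VC| = r/sin(θ/2) = 11.821403/sin(66.1170°) = 12.928414
C = V + |VC|·bis = (21.4028,-14.5097)
T_A = V + ((C−V)·d_A)·d_A = V + 5.2343·d_A = (14.6899,-24.2403)
T_B = V + ((C−V)·d_B)·d_B = V + 5.2343·d_B = (9.6861,-16.0800)
sweep = 180° − θ = 47.7661°

center=(21.4028,-14.5097) T_A=(14.6899,-24.2403) T_B=(9.6861,-16.0800) sweep=47.7661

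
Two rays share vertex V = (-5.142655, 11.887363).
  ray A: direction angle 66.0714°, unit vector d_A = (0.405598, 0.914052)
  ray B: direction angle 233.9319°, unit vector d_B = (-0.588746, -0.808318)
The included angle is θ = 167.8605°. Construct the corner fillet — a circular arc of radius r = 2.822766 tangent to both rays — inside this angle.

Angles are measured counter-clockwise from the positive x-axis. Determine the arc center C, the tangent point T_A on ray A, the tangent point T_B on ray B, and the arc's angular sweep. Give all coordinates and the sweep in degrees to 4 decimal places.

center=(-7.6011,13.3066) T_A=(-5.0209,12.1617) T_B=(-5.3194,11.6447) sweep=12.1395

bisector direction at 150.0016° = (-0.866040,0.499975)
center distance |VC| = r/sin(θ/2) = 2.822766/sin(83.9303°) = 2.838680
C = V + |VC|·bis = (-7.6011,13.3066)
T_A = V + ((C−V)·d_A)·d_A = V + 0.3002·d_A = (-5.0209,12.1617)
T_B = V + ((C−V)·d_B)·d_B = V + 0.3002·d_B = (-5.3194,11.6447)
sweep = 180° − θ = 12.1395°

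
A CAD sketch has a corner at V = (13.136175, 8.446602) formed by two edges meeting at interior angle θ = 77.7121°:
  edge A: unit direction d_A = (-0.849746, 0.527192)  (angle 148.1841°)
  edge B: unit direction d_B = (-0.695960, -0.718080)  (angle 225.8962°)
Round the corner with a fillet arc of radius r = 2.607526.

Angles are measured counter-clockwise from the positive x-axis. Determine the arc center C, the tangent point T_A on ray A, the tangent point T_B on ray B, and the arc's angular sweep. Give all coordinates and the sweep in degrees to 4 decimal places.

center=(9.0112,7.9372) T_A=(10.3859,10.1529) T_B=(10.8836,6.1224) sweep=102.2879

bisector direction at 187.0402° = (-0.992461,-0.122565)
center distance |VC| = r/sin(θ/2) = 2.607526/sin(38.8561°) = 4.156308
C = V + |VC|·bis = (9.0112,7.9372)
T_A = V + ((C−V)·d_A)·d_A = V + 3.2366·d_A = (10.3859,10.1529)
T_B = V + ((C−V)·d_B)·d_B = V + 3.2366·d_B = (10.8836,6.1224)
sweep = 180° − θ = 102.2879°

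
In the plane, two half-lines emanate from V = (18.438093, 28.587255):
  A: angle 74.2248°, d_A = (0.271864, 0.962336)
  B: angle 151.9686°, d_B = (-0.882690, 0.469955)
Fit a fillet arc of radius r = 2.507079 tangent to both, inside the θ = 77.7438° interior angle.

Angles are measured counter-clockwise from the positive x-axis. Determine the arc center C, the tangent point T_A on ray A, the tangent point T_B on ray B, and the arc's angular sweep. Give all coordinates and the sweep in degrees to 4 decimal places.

center=(16.8710,32.2619) T_A=(19.2836,31.5803) T_B=(15.6928,30.0489) sweep=102.2562

bisector direction at 113.0967° = (-0.392284,0.919844)
center distance |VC| = r/sin(θ/2) = 2.507079/sin(38.8719°) = 3.994827
C = V + |VC|·bis = (16.8710,32.2619)
T_A = V + ((C−V)·d_A)·d_A = V + 3.1102·d_A = (19.2836,31.5803)
T_B = V + ((C−V)·d_B)·d_B = V + 3.1102·d_B = (15.6928,30.0489)
sweep = 180° − θ = 102.2562°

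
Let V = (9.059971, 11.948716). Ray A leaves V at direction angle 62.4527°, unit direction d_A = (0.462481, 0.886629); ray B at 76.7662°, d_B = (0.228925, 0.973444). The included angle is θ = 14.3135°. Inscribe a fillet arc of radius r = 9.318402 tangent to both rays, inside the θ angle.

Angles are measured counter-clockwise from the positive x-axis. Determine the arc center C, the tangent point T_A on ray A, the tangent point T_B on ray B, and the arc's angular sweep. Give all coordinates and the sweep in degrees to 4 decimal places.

bisector direction at 69.6094° = (0.348417,0.937339)
center distance |VC| = r/sin(θ/2) = 9.318402/sin(7.1567°) = 74.795960
C = V + |VC|·bis = (35.1202,82.0579)
T_A = V + ((C−V)·d_A)·d_A = V + 74.2132·d_A = (43.3822,77.7483)
T_B = V + ((C−V)·d_B)·d_B = V + 74.2132·d_B = (26.0492,84.1911)
sweep = 180° − θ = 165.6865°

center=(35.1202,82.0579) T_A=(43.3822,77.7483) T_B=(26.0492,84.1911) sweep=165.6865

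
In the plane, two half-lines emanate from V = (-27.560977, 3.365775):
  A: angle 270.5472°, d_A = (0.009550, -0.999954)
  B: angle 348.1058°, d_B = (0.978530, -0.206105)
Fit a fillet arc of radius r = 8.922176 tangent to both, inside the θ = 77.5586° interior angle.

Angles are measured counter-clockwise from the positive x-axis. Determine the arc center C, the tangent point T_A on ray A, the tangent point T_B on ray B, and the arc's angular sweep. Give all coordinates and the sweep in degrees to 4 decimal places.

center=(-18.5332,-7.6537) T_A=(-27.4549,-7.7389) T_B=(-16.6942,1.0769) sweep=102.4414

bisector direction at 309.3265° = (0.633739,-0.773547)
center distance |VC| = r/sin(θ/2) = 8.922176/sin(38.7793°) = 14.245345
C = V + |VC|·bis = (-18.5332,-7.6537)
T_A = V + ((C−V)·d_A)·d_A = V + 11.1052·d_A = (-27.4549,-7.7389)
T_B = V + ((C−V)·d_B)·d_B = V + 11.1052·d_B = (-16.6942,1.0769)
sweep = 180° − θ = 102.4414°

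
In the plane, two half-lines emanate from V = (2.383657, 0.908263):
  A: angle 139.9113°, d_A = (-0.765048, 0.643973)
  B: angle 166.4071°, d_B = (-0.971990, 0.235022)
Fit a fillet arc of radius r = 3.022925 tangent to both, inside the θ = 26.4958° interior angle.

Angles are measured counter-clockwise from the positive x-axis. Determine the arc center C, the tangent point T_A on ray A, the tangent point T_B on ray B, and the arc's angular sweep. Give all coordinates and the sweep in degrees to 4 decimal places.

bisector direction at 153.1592° = (-0.892265,0.451513)
center distance |VC| = r/sin(θ/2) = 3.022925/sin(13.2479°) = 13.191058
C = V + |VC|·bis = (-9.3863,6.8642)
T_A = V + ((C−V)·d_A)·d_A = V + 12.8400·d_A = (-7.4396,9.1769)
T_B = V + ((C−V)·d_B)·d_B = V + 12.8400·d_B = (-10.0967,3.9259)
sweep = 180° − θ = 153.5042°

center=(-9.3863,6.8642) T_A=(-7.4396,9.1769) T_B=(-10.0967,3.9259) sweep=153.5042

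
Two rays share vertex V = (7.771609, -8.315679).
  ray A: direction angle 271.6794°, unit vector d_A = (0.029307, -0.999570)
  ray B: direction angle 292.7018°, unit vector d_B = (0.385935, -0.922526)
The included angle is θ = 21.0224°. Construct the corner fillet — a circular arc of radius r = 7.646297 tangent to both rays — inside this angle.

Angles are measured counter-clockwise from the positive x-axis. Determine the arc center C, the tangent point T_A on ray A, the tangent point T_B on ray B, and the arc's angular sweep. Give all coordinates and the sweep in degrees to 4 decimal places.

center=(16.6224,-49.2847) T_A=(8.9794,-49.5087) T_B=(23.6763,-46.3337) sweep=158.9776

bisector direction at 282.1906° = (0.211164,-0.977451)
center distance |VC| = r/sin(θ/2) = 7.646297/sin(10.5112°) = 41.914117
C = V + |VC|·bis = (16.6224,-49.2847)
T_A = V + ((C−V)·d_A)·d_A = V + 41.2108·d_A = (8.9794,-49.5087)
T_B = V + ((C−V)·d_B)·d_B = V + 41.2108·d_B = (23.6763,-46.3337)
sweep = 180° − θ = 158.9776°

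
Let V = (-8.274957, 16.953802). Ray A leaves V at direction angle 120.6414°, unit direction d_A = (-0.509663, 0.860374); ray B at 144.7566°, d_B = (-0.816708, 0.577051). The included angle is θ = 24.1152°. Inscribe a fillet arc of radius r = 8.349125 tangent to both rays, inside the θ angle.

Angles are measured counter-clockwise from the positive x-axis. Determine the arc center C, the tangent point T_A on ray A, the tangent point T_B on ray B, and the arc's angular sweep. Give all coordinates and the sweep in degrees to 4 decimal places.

bisector direction at 132.6990° = (-0.678147,0.734926)
center distance |VC| = r/sin(θ/2) = 8.349125/sin(12.0576°) = 39.968060
C = V + |VC|·bis = (-35.3792,46.3274)
T_A = V + ((C−V)·d_A)·d_A = V + 39.0863·d_A = (-28.1958,50.5826)
T_B = V + ((C−V)·d_B)·d_B = V + 39.0863·d_B = (-40.1970,39.5086)
sweep = 180° − θ = 155.8848°

center=(-35.3792,46.3274) T_A=(-28.1958,50.5826) T_B=(-40.1970,39.5086) sweep=155.8848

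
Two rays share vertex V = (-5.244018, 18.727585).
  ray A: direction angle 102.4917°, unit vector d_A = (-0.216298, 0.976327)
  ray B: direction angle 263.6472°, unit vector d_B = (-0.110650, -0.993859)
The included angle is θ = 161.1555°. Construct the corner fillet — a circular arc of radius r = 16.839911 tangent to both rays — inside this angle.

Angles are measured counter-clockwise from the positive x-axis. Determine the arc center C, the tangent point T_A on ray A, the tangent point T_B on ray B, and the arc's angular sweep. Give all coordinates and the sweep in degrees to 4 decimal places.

center=(-22.2897,17.8135) T_A=(-5.8485,21.4560) T_B=(-5.5532,15.9502) sweep=18.8445

bisector direction at 183.0694° = (-0.998565,-0.053546)
center distance |VC| = r/sin(θ/2) = 16.839911/sin(80.5777°) = 17.070211
C = V + |VC|·bis = (-22.2897,17.8135)
T_A = V + ((C−V)·d_A)·d_A = V + 2.7945·d_A = (-5.8485,21.4560)
T_B = V + ((C−V)·d_B)·d_B = V + 2.7945·d_B = (-5.5532,15.9502)
sweep = 180° − θ = 18.8445°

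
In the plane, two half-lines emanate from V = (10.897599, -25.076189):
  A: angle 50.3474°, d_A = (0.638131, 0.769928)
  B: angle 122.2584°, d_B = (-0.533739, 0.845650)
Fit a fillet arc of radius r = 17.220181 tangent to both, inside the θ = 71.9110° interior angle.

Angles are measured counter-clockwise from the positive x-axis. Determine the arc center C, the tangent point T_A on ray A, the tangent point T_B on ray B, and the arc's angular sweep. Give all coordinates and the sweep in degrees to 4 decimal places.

center=(12.7887,4.1909) T_A=(26.0470,-6.7979) T_B=(-1.7735,-5.0002) sweep=108.0890

bisector direction at 86.3029° = (0.064482,0.997919)
center distance |VC| = r/sin(θ/2) = 17.220181/sin(35.9555°) = 29.328082
C = V + |VC|·bis = (12.7887,4.1909)
T_A = V + ((C−V)·d_A)·d_A = V + 23.7403·d_A = (26.0470,-6.7979)
T_B = V + ((C−V)·d_B)·d_B = V + 23.7403·d_B = (-1.7735,-5.0002)
sweep = 180° − θ = 108.0890°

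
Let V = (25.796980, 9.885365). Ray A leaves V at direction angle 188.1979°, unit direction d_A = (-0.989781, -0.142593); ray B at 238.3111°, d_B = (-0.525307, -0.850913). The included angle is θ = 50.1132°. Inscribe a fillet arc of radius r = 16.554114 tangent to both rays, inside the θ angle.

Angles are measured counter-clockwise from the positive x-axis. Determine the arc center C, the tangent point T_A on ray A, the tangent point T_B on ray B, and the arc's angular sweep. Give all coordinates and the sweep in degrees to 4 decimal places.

center=(-6.8897,-11.5487) T_A=(-9.2502,4.8363) T_B=(7.1964,-20.2446) sweep=129.8868

bisector direction at 213.2545° = (-0.836243,-0.548359)
center distance |VC| = r/sin(θ/2) = 16.554114/sin(25.0566°) = 39.087584
C = V + |VC|·bis = (-6.8897,-11.5487)
T_A = V + ((C−V)·d_A)·d_A = V + 35.4090·d_A = (-9.2502,4.8363)
T_B = V + ((C−V)·d_B)·d_B = V + 35.4090·d_B = (7.1964,-20.2446)
sweep = 180° − θ = 129.8868°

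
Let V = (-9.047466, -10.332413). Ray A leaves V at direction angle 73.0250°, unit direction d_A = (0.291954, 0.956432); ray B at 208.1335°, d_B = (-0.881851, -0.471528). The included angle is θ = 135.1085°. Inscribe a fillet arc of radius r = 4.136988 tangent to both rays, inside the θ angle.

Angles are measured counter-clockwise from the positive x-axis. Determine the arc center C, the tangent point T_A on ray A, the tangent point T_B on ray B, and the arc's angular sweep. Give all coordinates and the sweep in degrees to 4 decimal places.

center=(-12.5053,-7.4900) T_A=(-8.5485,-8.6979) T_B=(-10.5546,-11.1383) sweep=44.8915

bisector direction at 140.5793° = (-0.772504,0.635010)
center distance |VC| = r/sin(θ/2) = 4.136988/sin(67.5542°) = 4.476090
C = V + |VC|·bis = (-12.5053,-7.4900)
T_A = V + ((C−V)·d_A)·d_A = V + 1.7090·d_A = (-8.5485,-8.6979)
T_B = V + ((C−V)·d_B)·d_B = V + 1.7090·d_B = (-10.5546,-11.1383)
sweep = 180° − θ = 44.8915°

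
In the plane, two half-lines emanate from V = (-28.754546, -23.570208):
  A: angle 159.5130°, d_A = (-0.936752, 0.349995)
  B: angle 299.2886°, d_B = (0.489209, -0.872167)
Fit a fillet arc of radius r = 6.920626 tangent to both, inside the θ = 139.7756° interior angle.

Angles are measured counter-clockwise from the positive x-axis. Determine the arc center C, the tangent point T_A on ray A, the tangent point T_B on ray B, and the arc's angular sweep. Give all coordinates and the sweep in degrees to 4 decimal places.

center=(-33.5507,-29.1661) T_A=(-31.1285,-22.6832) T_B=(-27.5148,-25.7805) sweep=40.2244

bisector direction at 229.4008° = (-0.650764,-0.759280)
center distance |VC| = r/sin(θ/2) = 6.920626/sin(69.8878°) = 7.370043
C = V + |VC|·bis = (-33.5507,-29.1661)
T_A = V + ((C−V)·d_A)·d_A = V + 2.5343·d_A = (-31.1285,-22.6832)
T_B = V + ((C−V)·d_B)·d_B = V + 2.5343·d_B = (-27.5148,-25.7805)
sweep = 180° − θ = 40.2244°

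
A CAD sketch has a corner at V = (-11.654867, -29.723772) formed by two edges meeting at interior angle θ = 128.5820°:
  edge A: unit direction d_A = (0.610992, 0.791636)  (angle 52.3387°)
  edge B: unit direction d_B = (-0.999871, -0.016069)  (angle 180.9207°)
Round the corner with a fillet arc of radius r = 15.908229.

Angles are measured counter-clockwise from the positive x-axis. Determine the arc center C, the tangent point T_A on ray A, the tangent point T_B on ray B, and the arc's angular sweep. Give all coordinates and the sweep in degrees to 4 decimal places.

center=(-19.5687,-13.9407) T_A=(-6.9752,-23.6605) T_B=(-19.3131,-29.8468) sweep=51.4180

bisector direction at 116.6297° = (-0.448223,0.893922)
center distance |VC| = r/sin(θ/2) = 15.908229/sin(64.2910°) = 17.656018
C = V + |VC|·bis = (-19.5687,-13.9407)
T_A = V + ((C−V)·d_A)·d_A = V + 7.6592·d_A = (-6.9752,-23.6605)
T_B = V + ((C−V)·d_B)·d_B = V + 7.6592·d_B = (-19.3131,-29.8468)
sweep = 180° − θ = 51.4180°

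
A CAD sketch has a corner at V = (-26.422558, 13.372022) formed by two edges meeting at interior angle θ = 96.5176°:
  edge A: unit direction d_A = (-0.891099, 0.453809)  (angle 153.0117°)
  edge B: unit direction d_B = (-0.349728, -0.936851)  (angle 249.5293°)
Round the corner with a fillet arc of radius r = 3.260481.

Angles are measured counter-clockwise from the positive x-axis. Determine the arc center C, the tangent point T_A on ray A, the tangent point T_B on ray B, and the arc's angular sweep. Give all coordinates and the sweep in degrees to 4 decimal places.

center=(-30.4946,11.7868) T_A=(-29.0149,14.6922) T_B=(-27.4400,10.6465) sweep=83.4824

bisector direction at 201.2705° = (-0.931878,-0.362771)
center distance |VC| = r/sin(θ/2) = 3.260481/sin(48.2588°) = 4.369683
C = V + |VC|·bis = (-30.4946,11.7868)
T_A = V + ((C−V)·d_A)·d_A = V + 2.9092·d_A = (-29.0149,14.6922)
T_B = V + ((C−V)·d_B)·d_B = V + 2.9092·d_B = (-27.4400,10.6465)
sweep = 180° − θ = 83.4824°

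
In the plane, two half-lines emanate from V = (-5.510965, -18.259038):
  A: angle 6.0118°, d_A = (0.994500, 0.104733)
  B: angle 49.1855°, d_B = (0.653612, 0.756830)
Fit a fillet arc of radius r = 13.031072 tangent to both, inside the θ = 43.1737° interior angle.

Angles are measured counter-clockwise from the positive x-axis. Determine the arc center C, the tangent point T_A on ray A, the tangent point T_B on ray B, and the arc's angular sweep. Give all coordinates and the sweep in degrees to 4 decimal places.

center=(25.8779,-1.8503) T_A=(27.2427,-14.8097) T_B=(16.0156,6.6670) sweep=136.8263

bisector direction at 27.5986° = (0.886214,0.463275)
center distance |VC| = r/sin(θ/2) = 13.031072/sin(21.5868°) = 35.419073
C = V + |VC|·bis = (25.8779,-1.8503)
T_A = V + ((C−V)·d_A)·d_A = V + 32.9348·d_A = (27.2427,-14.8097)
T_B = V + ((C−V)·d_B)·d_B = V + 32.9348·d_B = (16.0156,6.6670)
sweep = 180° − θ = 136.8263°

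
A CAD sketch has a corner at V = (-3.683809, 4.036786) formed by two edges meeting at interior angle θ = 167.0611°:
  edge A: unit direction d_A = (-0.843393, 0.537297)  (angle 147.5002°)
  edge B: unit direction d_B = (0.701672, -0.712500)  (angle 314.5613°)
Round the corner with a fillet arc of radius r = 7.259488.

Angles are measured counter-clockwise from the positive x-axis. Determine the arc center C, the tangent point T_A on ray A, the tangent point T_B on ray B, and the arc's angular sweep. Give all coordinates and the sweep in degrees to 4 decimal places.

center=(-8.2786,-1.6435) T_A=(-4.3781,4.4791) T_B=(-3.1062,3.4503) sweep=12.9389

bisector direction at 231.0307° = (-0.628903,-0.777484)
center distance |VC| = r/sin(θ/2) = 7.259488/sin(83.5306°) = 7.306012
C = V + |VC|·bis = (-8.2786,-1.6435)
T_A = V + ((C−V)·d_A)·d_A = V + 0.8232·d_A = (-4.3781,4.4791)
T_B = V + ((C−V)·d_B)·d_B = V + 0.8232·d_B = (-3.1062,3.4503)
sweep = 180° − θ = 12.9389°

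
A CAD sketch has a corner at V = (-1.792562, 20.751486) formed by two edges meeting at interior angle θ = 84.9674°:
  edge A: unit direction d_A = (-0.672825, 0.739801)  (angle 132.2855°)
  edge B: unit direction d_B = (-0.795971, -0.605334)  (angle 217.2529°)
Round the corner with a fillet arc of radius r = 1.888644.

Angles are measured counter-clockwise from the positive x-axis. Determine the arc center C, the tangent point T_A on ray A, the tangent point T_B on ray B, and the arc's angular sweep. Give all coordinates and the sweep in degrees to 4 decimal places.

center=(-4.5773,21.0064) T_A=(-3.1801,22.2772) T_B=(-3.4341,19.5031) sweep=95.0326

bisector direction at 174.7692° = (-0.995836,0.091168)
center distance |VC| = r/sin(θ/2) = 1.888644/sin(42.4837°) = 2.796415
C = V + |VC|·bis = (-4.5773,21.0064)
T_A = V + ((C−V)·d_A)·d_A = V + 2.0623·d_A = (-3.1801,22.2772)
T_B = V + ((C−V)·d_B)·d_B = V + 2.0623·d_B = (-3.4341,19.5031)
sweep = 180° − θ = 95.0326°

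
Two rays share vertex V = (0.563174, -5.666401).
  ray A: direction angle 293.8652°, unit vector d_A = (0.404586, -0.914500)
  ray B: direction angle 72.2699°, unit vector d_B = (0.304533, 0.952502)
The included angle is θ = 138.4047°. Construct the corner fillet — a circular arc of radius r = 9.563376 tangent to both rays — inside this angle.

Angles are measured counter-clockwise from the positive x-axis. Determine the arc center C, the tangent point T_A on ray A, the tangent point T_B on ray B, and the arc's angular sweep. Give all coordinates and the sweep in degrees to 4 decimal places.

center=(10.7785,-5.1190) T_A=(2.0328,-8.9882) T_B=(1.6693,-2.2066) sweep=41.5953

bisector direction at 3.0676° = (0.998567,0.053513)
center distance |VC| = r/sin(θ/2) = 9.563376/sin(69.2023°) = 10.229958
C = V + |VC|·bis = (10.7785,-5.1190)
T_A = V + ((C−V)·d_A)·d_A = V + 3.6323·d_A = (2.0328,-8.9882)
T_B = V + ((C−V)·d_B)·d_B = V + 3.6323·d_B = (1.6693,-2.2066)
sweep = 180° − θ = 41.5953°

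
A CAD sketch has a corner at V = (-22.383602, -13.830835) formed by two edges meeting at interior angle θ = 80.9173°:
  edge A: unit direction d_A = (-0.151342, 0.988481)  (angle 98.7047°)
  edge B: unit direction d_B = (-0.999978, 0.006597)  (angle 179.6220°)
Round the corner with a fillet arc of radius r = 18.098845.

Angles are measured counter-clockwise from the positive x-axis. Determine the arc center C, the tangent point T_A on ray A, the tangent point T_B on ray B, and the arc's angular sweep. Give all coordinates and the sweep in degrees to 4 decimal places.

center=(-43.4858,4.4076) T_A=(-25.5954,7.1467) T_B=(-43.6052,-13.6908) sweep=99.0827

bisector direction at 139.1634° = (-0.756577,0.653905)
center distance |VC| = r/sin(θ/2) = 18.098845/sin(40.4586°) = 27.891617
C = V + |VC|·bis = (-43.4858,4.4076)
T_A = V + ((C−V)·d_A)·d_A = V + 21.2220·d_A = (-25.5954,7.1467)
T_B = V + ((C−V)·d_B)·d_B = V + 21.2220·d_B = (-43.6052,-13.6908)
sweep = 180° − θ = 99.0827°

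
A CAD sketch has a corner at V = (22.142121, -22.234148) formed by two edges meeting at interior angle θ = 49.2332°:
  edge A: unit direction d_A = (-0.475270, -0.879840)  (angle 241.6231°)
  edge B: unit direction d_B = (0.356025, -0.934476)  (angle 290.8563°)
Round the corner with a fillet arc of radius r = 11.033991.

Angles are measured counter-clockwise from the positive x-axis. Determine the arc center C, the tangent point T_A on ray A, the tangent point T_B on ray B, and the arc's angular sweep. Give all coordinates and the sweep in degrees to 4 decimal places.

bisector direction at 266.2397° = (-0.065583,-0.997847)
center distance |VC| = r/sin(θ/2) = 11.033991/sin(24.6166°) = 26.489364
C = V + |VC|·bis = (20.4049,-48.6665)
T_A = V + ((C−V)·d_A)·d_A = V + 24.0819·d_A = (10.6967,-43.4224)
T_B = V + ((C−V)·d_B)·d_B = V + 24.0819·d_B = (30.7159,-44.7381)
sweep = 180° − θ = 130.7668°

center=(20.4049,-48.6665) T_A=(10.6967,-43.4224) T_B=(30.7159,-44.7381) sweep=130.7668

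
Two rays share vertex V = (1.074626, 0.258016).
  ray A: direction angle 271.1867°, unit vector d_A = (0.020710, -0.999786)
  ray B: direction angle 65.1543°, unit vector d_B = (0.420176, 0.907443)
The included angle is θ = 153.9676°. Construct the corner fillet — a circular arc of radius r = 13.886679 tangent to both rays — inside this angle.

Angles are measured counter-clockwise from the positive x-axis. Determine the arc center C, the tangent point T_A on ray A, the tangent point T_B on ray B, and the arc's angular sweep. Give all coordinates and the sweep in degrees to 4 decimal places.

center=(15.0248,-2.6638) T_A=(1.1411,-2.9514) T_B=(2.4234,3.1710) sweep=26.0324

bisector direction at 348.1705° = (0.978762,-0.205000)
center distance |VC| = r/sin(θ/2) = 13.886679/sin(76.9838°) = 14.252887
C = V + |VC|·bis = (15.0248,-2.6638)
T_A = V + ((C−V)·d_A)·d_A = V + 3.2101·d_A = (1.1411,-2.9514)
T_B = V + ((C−V)·d_B)·d_B = V + 3.2101·d_B = (2.4234,3.1710)
sweep = 180° − θ = 26.0324°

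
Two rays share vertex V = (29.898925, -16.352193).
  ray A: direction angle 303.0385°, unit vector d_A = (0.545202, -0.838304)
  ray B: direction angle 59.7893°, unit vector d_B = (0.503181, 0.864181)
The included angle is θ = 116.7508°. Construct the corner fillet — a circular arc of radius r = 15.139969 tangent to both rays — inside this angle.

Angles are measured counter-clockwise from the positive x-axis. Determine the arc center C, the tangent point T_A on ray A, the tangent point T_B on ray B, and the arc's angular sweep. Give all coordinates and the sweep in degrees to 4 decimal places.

bisector direction at 1.4139° = (0.999696,0.024675)
center distance |VC| = r/sin(θ/2) = 15.139969/sin(58.3754°) = 17.780312
C = V + |VC|·bis = (47.6738,-15.9135)
T_A = V + ((C−V)·d_A)·d_A = V + 9.3231·d_A = (34.9819,-24.1678)
T_B = V + ((C−V)·d_B)·d_B = V + 9.3231·d_B = (34.5902,-8.2953)
sweep = 180° − θ = 63.2492°

center=(47.6738,-15.9135) T_A=(34.9819,-24.1678) T_B=(34.5902,-8.2953) sweep=63.2492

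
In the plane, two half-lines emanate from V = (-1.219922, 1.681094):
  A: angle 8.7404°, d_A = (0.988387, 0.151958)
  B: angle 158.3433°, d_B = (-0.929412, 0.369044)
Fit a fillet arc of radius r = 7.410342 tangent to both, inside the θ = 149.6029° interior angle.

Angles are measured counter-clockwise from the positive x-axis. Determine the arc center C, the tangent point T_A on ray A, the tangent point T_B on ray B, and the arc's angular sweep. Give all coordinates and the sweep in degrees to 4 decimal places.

center=(-0.3562,9.3113) T_A=(0.7698,1.9870) T_B=(-3.0910,2.4240) sweep=30.3971

bisector direction at 83.5418° = (0.112477,0.993654)
center distance |VC| = r/sin(θ/2) = 7.410342/sin(74.8015°) = 7.678927
C = V + |VC|·bis = (-0.3562,9.3113)
T_A = V + ((C−V)·d_A)·d_A = V + 2.0131·d_A = (0.7698,1.9870)
T_B = V + ((C−V)·d_B)·d_B = V + 2.0131·d_B = (-3.0910,2.4240)
sweep = 180° − θ = 30.3971°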